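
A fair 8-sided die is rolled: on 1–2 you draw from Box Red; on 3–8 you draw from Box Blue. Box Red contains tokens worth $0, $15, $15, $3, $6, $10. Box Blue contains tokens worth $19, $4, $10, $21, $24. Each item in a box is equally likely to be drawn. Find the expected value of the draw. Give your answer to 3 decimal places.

E[X | Box Red] = (0 + 15 + 15 + 3 + 6 + 10)/6 = 49/6
E[X | Box Blue] = (19 + 4 + 10 + 21 + 24)/5 = 78/5
E[X] = (1/4)·49/6 + (3/4)·78/5 = 1649/120 ≈ 13.742

$13.742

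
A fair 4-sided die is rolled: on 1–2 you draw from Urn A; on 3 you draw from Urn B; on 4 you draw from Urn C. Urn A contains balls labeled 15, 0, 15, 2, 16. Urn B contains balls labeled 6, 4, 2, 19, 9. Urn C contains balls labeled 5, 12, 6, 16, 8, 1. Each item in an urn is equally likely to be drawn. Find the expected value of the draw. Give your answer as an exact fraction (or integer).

44/5

E[X | Urn A] = (15 + 0 + 15 + 2 + 16)/5 = 48/5
E[X | Urn B] = (6 + 4 + 2 + 19 + 9)/5 = 8
E[X | Urn C] = (5 + 12 + 6 + 16 + 8 + 1)/6 = 8
E[X] = (1/2)·48/5 + (1/4)·8 + (1/4)·8 = 44/5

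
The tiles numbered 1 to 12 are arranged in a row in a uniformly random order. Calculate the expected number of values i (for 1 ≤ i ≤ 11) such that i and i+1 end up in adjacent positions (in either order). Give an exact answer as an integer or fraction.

11/6

For each i ∈ {1,…,11}, let Xᵢ = 1 if i and i+1 are adjacent. P(Xᵢ=1) = 2·(12−1)!/12! = 2/12.
By linearity, E[ΣXᵢ] = (11)·(2/12) = 11/6.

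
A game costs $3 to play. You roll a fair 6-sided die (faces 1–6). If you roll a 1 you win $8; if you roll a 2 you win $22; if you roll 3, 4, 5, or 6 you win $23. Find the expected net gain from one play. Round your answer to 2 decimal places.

E[payout] = (1/6)·8 + (1/6)·22 + (2/3)·23 = 61/3
Expected profit = 61/3 − 3 = 52/3 ≈ $17.33

$17.33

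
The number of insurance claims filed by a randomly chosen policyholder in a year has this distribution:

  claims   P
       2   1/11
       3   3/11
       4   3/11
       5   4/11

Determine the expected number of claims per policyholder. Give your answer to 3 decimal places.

E[X] = (1/11)·2 + (3/11)·3 + (3/11)·4 + (4/11)·5
     = 43/11 ≈ 3.909

3.909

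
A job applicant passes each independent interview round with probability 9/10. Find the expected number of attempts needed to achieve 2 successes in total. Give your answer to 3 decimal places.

2.222

By linearity (sum of 2 independent geometric waits), E[trials] = 2/p = 2/(9/10) = 20/9.
≈ 2.222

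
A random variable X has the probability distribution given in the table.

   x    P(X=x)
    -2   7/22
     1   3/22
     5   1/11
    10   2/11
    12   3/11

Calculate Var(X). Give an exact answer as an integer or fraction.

17269/484

E[X] = (7/22)·(-2) + (3/22)·1 + (1/11)·5 + (2/11)·10 + (3/11)·12 = 111/22
E[X²] = (7/22)·4 + (3/22)·1 + (1/11)·25 + (2/11)·100 + (3/11)·144 = 1345/22
Var(X) = 1345/22 − (111/22)² = 17269/484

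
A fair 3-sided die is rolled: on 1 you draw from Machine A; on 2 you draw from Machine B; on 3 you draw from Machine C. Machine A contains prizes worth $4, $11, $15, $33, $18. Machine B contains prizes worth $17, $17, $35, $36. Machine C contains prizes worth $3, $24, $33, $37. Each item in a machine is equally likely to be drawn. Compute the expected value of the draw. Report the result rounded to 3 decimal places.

E[X | Machine A] = (4 + 11 + 15 + 33 + 18)/5 = 81/5
E[X | Machine B] = (17 + 17 + 35 + 36)/4 = 105/4
E[X | Machine C] = (3 + 24 + 33 + 37)/4 = 97/4
E[X] = (1/3)·81/5 + (1/3)·105/4 + (1/3)·97/4 = 667/30 ≈ 22.233

$22.233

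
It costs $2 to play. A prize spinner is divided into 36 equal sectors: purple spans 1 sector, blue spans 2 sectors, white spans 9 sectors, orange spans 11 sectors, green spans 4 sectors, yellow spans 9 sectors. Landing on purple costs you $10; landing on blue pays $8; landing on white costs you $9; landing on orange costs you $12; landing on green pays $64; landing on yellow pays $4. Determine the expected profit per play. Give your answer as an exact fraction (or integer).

13/36 dollars

E[payout] = (1/36)·(-10) + (2/36)·8 + (9/36)·(-9) + (11/36)·(-12) + (4/36)·64 + (9/36)·4 = 85/36
Expected profit = 85/36 − 2 = 13/36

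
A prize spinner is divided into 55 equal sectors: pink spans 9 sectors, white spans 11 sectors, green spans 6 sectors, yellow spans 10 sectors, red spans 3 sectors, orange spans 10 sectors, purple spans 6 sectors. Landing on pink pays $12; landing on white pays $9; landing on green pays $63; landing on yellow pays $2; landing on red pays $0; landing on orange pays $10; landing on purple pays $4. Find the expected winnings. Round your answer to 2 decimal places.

E[payout] = (9/55)·12 + (11/55)·9 + (6/55)·63 + (10/55)·2 + (3/55)·0 + (10/55)·10 + (6/55)·4 = 729/55
≈ $13.25

$13.25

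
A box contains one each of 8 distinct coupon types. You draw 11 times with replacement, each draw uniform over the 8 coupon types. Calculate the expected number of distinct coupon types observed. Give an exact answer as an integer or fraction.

6612607849/1073741824

Let Xⱼ=1 if type j appears at least once. P(Xⱼ=1) = 1 − ((8−1)/8)^11 = 6612607849/8589934592.
E[#distinct] = 8·6612607849/8589934592 = 6612607849/1073741824.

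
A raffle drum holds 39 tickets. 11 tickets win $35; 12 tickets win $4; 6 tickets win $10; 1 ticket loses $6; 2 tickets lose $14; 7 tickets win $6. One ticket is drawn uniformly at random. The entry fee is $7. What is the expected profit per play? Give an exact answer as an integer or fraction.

E[payout] = (11/39)·35 + (12/39)·4 + (6/39)·10 + (1/39)·(-6) + (2/39)·(-14) + (7/39)·6 = 167/13
Expected profit = 167/13 − 7 = 76/13

76/13 dollars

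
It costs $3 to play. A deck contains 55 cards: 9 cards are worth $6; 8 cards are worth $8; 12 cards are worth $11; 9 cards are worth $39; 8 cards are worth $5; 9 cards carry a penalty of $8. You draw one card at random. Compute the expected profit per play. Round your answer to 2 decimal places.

E[payout] = (9/55)·6 + (8/55)·8 + (12/55)·11 + (9/55)·39 + (8/55)·5 + (9/55)·(-8) = 569/55
Expected profit = 569/55 − 3 = 404/55 ≈ $7.35

$7.35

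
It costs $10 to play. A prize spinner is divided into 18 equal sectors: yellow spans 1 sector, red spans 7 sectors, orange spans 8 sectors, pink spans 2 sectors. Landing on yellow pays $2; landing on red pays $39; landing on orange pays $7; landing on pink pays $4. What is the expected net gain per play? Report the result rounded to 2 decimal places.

$8.83

E[payout] = (1/18)·2 + (7/18)·39 + (8/18)·7 + (2/18)·4 = 113/6
Expected profit = 113/6 − 10 = 53/6 ≈ $8.83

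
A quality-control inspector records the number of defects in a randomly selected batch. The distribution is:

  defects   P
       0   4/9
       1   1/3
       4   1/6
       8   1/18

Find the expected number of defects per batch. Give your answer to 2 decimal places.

E[X] = (4/9)·0 + (1/3)·1 + (1/6)·4 + (1/18)·8
     = 13/9 ≈ 1.44

1.44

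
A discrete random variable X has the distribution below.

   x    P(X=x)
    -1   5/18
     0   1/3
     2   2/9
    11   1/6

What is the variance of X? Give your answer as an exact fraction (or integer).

52/3

E[X] = (5/18)·(-1) + (1/3)·0 + (2/9)·2 + (1/6)·11 = 2
E[X²] = (5/18)·1 + (1/3)·0 + (2/9)·4 + (1/6)·121 = 64/3
Var(X) = 64/3 − (2)² = 52/3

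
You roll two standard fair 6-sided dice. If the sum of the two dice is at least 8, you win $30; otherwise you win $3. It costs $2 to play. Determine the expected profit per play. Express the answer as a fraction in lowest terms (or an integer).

49/4 dollars

E[payout] = (7/12)·3 + (5/12)·30 = 57/4
Expected profit = 57/4 − 2 = 49/4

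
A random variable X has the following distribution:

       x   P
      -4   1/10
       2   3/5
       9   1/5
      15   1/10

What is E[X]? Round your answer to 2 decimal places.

E[X] = (1/10)·(-4) + (3/5)·2 + (1/5)·9 + (1/10)·15
     = 41/10 ≈ 4.10

4.10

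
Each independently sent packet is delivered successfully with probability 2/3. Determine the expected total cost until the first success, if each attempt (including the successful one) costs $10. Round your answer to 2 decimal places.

E[#attempts] = 1/p = 3/2; E[cost] = 10·3/2 = 15.
≈ 15.00

$15.00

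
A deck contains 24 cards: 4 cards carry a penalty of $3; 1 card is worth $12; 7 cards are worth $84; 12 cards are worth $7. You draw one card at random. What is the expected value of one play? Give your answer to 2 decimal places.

E[payout] = (4/24)·(-3) + (1/24)·12 + (7/24)·84 + (12/24)·7 = 28
≈ $28.00

$28.00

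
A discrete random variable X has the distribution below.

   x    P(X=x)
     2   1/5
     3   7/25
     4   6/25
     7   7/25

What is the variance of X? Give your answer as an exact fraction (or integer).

2234/625

E[X] = (1/5)·2 + (7/25)·3 + (6/25)·4 + (7/25)·7 = 104/25
E[X²] = (1/5)·4 + (7/25)·9 + (6/25)·16 + (7/25)·49 = 522/25
Var(X) = 522/25 − (104/25)² = 2234/625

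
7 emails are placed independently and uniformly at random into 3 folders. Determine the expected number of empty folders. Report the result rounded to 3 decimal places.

0.176

Let Xⱼ=1 if folder j is empty. P(Xⱼ=1) = ((3-1)/3)^7 = 128/2187.
By linearity, E[#empty] = 3·128/2187 = 128/729.
≈ 0.176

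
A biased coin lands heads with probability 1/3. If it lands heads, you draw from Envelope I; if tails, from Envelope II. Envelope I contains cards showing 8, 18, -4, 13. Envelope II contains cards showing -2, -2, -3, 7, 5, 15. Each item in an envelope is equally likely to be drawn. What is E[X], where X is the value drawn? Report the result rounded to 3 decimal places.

E[X | Envelope I] = (8 + 18 − 4 + 13)/4 = 35/4
E[X | Envelope II] = (-2 − 2 − 3 + 7 + 5 + 15)/6 = 10/3
E[X] = (1/3)·35/4 + (2/3)·10/3 = 185/36 ≈ 5.139

5.139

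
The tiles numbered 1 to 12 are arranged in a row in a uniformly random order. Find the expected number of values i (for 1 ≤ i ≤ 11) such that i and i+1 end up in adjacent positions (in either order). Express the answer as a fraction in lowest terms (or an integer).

11/6

For each i ∈ {1,…,11}, let Xᵢ = 1 if i and i+1 are adjacent. P(Xᵢ=1) = 2·(12−1)!/12! = 2/12.
By linearity, E[ΣXᵢ] = (11)·(2/12) = 11/6.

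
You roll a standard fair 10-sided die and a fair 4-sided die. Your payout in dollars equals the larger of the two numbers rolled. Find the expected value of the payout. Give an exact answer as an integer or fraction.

23/4 dollars

Distribution of the larger of the two numbers rolled: 1 w.p. 1/40, 2 w.p. 3/40, 3 w.p. 1/8, 4 w.p. 7/40, 5 w.p. 1/10, 6 w.p. 1/10, …
E[payout] = (1/40)·1 + (3/40)·2 + (1/8)·3 + (7/40)·4 + (1/10)·5 + (1/10)·6 + (1/10)·7 + (1/10)·8 + (1/10)·9 + (1/10)·10 = 23/4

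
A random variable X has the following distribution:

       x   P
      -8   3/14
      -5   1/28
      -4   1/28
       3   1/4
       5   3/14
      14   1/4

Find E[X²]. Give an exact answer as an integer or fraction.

1005/14

E[X²] = (3/14)·64 + (1/28)·25 + (1/28)·16 + (1/4)·9 + (3/14)·25 + (1/4)·196
     = 1005/14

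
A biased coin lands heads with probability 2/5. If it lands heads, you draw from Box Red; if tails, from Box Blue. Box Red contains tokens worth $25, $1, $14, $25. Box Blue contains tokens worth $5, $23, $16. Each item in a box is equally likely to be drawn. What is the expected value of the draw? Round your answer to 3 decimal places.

E[X | Box Red] = (25 + 1 + 14 + 25)/4 = 65/4
E[X | Box Blue] = (5 + 23 + 16)/3 = 44/3
E[X] = (2/5)·65/4 + (3/5)·44/3 = 153/10 ≈ 15.300

$15.300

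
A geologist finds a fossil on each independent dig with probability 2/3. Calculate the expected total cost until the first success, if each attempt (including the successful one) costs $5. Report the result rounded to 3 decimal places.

$7.500

E[#attempts] = 1/p = 3/2; E[cost] = 5·3/2 = 15/2.
≈ 7.500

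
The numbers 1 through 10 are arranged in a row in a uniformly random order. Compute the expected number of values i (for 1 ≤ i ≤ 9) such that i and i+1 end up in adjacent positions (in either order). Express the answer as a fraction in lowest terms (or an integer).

9/5

For each i ∈ {1,…,9}, let Xᵢ = 1 if i and i+1 are adjacent. P(Xᵢ=1) = 2·(10−1)!/10! = 2/10.
By linearity, E[ΣXᵢ] = (9)·(2/10) = 9/5.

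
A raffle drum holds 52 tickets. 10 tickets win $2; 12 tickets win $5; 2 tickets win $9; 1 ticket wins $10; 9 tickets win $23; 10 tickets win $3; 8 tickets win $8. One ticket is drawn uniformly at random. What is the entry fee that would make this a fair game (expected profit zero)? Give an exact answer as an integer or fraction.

409/52 dollars

E[payout] = (10/52)·2 + (12/52)·5 + (2/52)·9 + (1/52)·10 + (9/52)·23 + (10/52)·3 + (8/52)·8 = 409/52
Fair fee = E[payout] = 409/52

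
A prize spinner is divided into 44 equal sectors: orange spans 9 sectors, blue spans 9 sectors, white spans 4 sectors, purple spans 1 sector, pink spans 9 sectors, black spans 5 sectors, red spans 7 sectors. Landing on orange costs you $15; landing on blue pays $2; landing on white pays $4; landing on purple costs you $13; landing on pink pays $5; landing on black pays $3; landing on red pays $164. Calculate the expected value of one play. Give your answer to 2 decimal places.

E[payout] = (9/44)·(-15) + (9/44)·2 + (4/44)·4 + (1/44)·(-13) + (9/44)·5 + (5/44)·3 + (7/44)·164 = 547/22
≈ $24.86

$24.86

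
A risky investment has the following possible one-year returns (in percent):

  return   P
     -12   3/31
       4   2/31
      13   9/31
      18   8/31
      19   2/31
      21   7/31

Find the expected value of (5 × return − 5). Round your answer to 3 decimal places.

E[5x-5] = (3/31)·(-65) + (2/31)·15 + (9/31)·60 + (8/31)·85 + (2/31)·90 + (7/31)·100
     = 1935/31 ≈ 62.419

62.419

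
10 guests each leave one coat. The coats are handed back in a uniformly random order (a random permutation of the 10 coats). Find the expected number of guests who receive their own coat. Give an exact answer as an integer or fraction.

Let Xᵢ = 1 if person i gets their own coat. For each i, P(Xᵢ=1) = 1/10.
By linearity of expectation, E[X₁+…+X_10] = 10·(1/10) = 1.

1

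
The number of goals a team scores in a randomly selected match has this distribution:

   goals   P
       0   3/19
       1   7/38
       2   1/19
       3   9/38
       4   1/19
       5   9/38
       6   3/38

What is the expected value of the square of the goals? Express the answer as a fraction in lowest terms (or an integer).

461/38

E[X²] = (3/19)·0 + (7/38)·1 + (1/19)·4 + (9/38)·9 + (1/19)·16 + (9/38)·25 + (3/38)·36
     = 461/38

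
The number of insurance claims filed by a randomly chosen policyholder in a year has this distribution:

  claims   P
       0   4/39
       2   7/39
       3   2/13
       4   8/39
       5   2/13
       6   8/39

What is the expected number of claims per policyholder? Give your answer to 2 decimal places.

E[X] = (4/39)·0 + (7/39)·2 + (2/13)·3 + (8/39)·4 + (2/13)·5 + (8/39)·6
     = 142/39 ≈ 3.64

3.64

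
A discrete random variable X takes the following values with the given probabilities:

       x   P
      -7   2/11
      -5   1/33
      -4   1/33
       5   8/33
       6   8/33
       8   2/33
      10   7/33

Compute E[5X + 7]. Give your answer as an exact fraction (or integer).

282/11

E[5x+7] = (2/11)·(-28) + (1/33)·(-18) + (1/33)·(-13) + (8/33)·32 + (8/33)·37 + (2/33)·47 + (7/33)·57
     = 282/11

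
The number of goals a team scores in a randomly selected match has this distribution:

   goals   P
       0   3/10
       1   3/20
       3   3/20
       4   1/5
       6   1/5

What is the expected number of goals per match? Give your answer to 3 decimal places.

E[X] = (3/10)·0 + (3/20)·1 + (3/20)·3 + (1/5)·4 + (1/5)·6
     = 13/5 ≈ 2.600

2.600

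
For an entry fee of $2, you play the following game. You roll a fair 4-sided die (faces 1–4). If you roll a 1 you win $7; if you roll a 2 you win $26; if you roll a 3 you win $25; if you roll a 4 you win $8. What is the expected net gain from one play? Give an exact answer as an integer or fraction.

29/2 dollars

E[payout] = (1/4)·7 + (1/4)·8 + (1/4)·25 + (1/4)·26 = 33/2
Expected profit = 33/2 − 2 = 29/2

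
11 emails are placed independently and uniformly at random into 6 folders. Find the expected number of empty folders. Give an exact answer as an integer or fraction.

Let Xⱼ=1 if folder j is empty. P(Xⱼ=1) = ((6-1)/6)^11 = 48828125/362797056.
By linearity, E[#empty] = 6·48828125/362797056 = 48828125/60466176.

48828125/60466176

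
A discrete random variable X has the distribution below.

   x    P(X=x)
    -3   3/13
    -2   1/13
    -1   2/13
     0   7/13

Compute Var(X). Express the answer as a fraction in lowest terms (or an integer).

E[X] = (3/13)·(-3) + (1/13)·(-2) + (2/13)·(-1) + (7/13)·0 = -1
E[X²] = (3/13)·9 + (1/13)·4 + (2/13)·1 + (7/13)·0 = 33/13
Var(X) = 33/13 − (-1)² = 20/13

20/13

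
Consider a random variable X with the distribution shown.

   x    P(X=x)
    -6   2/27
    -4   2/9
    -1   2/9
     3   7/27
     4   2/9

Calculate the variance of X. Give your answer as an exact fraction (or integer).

998/81

E[X] = (2/27)·(-6) + (2/9)·(-4) + (2/9)·(-1) + (7/27)·3 + (2/9)·4 = 1/9
E[X²] = (2/27)·36 + (2/9)·16 + (2/9)·1 + (7/27)·9 + (2/9)·16 = 37/3
Var(X) = 37/3 − (1/9)² = 998/81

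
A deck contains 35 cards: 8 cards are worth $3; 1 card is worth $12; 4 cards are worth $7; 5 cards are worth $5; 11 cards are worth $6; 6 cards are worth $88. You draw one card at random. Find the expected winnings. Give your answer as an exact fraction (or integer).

E[payout] = (8/35)·3 + (1/35)·12 + (4/35)·7 + (5/35)·5 + (11/35)·6 + (6/35)·88 = 683/35

683/35 dollars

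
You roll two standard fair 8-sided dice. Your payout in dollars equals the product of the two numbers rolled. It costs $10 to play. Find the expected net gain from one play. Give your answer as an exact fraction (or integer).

Distribution of the product of the two numbers rolled: 1 w.p. 1/64, 2 w.p. 1/32, 3 w.p. 1/32, 4 w.p. 3/64, 5 w.p. 1/32, 6 w.p. 1/16, …
E[payout] = (1/64)·1 + (1/32)·2 + (1/32)·3 + (3/64)·4 + (1/32)·5 + (1/16)·6 + (1/32)·7 + (1/16)·8 + (1/64)·9 + (1/32)·10 + (1/16)·12 + (1/32)·14 + (1/32)·15 + (3/64)·16 + (1/32)·18 + (1/32)·20 + (1/32)·21 + (1/16)·24 + (1/64)·25 + (1/32)·28 + (1/32)·30 + (1/32)·32 + (1/32)·35 + (1/64)·36 + (1/32)·40 + (1/32)·42 + (1/32)·48 + (1/64)·49 + (1/32)·56 + (1/64)·64 = 81/4
Expected profit = 81/4 − 10 = 41/4

41/4 dollars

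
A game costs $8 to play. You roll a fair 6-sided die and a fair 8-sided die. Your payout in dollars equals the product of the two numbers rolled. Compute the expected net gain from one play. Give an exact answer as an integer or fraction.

31/4 dollars

Distribution of the product of the two numbers rolled: 1 w.p. 1/48, 2 w.p. 1/24, 3 w.p. 1/24, 4 w.p. 1/16, 5 w.p. 1/24, 6 w.p. 1/12, …
E[payout] = (1/48)·1 + (1/24)·2 + (1/24)·3 + (1/16)·4 + (1/24)·5 + (1/12)·6 + (1/48)·7 + (1/16)·8 + (1/48)·9 + (1/24)·10 + (1/12)·12 + (1/48)·14 + (1/24)·15 + (1/24)·16 + (1/24)·18 + (1/24)·20 + (1/48)·21 + (1/16)·24 + (1/48)·25 + (1/48)·28 + (1/24)·30 + (1/48)·32 + (1/48)·35 + (1/48)·36 + (1/48)·40 + (1/48)·42 + (1/48)·48 = 63/4
Expected profit = 63/4 − 8 = 31/4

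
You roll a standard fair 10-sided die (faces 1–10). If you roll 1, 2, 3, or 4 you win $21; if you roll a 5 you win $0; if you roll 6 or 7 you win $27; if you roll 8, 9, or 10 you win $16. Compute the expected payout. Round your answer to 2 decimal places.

$18.60

E[payout] = (1/10)·0 + (3/10)·16 + (2/5)·21 + (1/5)·27 = 93/5
≈ $18.60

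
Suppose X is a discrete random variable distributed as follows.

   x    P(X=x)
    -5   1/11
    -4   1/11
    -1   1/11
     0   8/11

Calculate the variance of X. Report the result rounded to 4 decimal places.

E[X] = (1/11)·(-5) + (1/11)·(-4) + (1/11)·(-1) + (8/11)·0 = -10/11
E[X²] = (1/11)·25 + (1/11)·16 + (1/11)·1 + (8/11)·0 = 42/11
Var(X) = 42/11 − (-10/11)² = 362/121 ≈ 2.9917

2.9917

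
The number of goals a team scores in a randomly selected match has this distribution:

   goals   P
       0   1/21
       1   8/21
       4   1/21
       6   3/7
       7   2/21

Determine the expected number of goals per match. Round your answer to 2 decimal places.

3.81

E[X] = (1/21)·0 + (8/21)·1 + (1/21)·4 + (3/7)·6 + (2/21)·7
     = 80/21 ≈ 3.81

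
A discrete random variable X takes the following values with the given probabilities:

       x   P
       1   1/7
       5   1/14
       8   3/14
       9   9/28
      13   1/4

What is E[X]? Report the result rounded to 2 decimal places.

E[X] = (1/7)·1 + (1/14)·5 + (3/14)·8 + (9/28)·9 + (1/4)·13
     = 117/14 ≈ 8.36

8.36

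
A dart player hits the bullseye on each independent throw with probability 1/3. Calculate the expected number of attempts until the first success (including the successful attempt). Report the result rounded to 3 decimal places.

For a geometric distribution, E[trials] = 1/p = 1/(1/3) = 3.
≈ 3.000

3.000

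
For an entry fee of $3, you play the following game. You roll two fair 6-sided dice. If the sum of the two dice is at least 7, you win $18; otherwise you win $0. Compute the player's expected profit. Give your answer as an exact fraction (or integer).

E[payout] = (5/12)·0 + (7/12)·18 = 21/2
Expected profit = 21/2 − 3 = 15/2

15/2 dollars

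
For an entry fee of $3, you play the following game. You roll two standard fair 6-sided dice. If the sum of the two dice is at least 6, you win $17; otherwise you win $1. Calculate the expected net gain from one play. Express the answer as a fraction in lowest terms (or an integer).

E[payout] = (5/18)·1 + (13/18)·17 = 113/9
Expected profit = 113/9 − 3 = 86/9

86/9 dollars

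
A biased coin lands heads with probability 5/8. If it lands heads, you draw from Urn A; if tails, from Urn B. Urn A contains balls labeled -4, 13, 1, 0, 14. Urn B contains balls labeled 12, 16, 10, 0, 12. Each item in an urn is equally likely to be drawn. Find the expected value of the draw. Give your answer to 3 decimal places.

E[X | Urn A] = (-4 + 13 + 1 + 0 + 14)/5 = 24/5
E[X | Urn B] = (12 + 16 + 10 + 0 + 12)/5 = 10
E[X] = (5/8)·24/5 + (3/8)·10 = 27/4 ≈ 6.750

6.750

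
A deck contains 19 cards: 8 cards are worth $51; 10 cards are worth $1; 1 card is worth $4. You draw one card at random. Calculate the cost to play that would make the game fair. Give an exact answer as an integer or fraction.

E[payout] = (8/19)·51 + (10/19)·1 + (1/19)·4 = 422/19
Fair fee = E[payout] = 422/19

422/19 dollars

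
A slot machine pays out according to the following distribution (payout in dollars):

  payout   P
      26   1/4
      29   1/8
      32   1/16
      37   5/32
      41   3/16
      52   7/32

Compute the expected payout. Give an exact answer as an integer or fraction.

E[X] = (1/4)·26 + (1/8)·29 + (1/16)·32 + (5/32)·37 + (3/16)·41 + (7/32)·52
     = 1183/32

1183/32 dollars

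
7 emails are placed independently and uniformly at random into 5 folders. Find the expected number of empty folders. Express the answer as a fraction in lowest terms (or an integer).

16384/15625

Let Xⱼ=1 if folder j is empty. P(Xⱼ=1) = ((5-1)/5)^7 = 16384/78125.
By linearity, E[#empty] = 5·16384/78125 = 16384/15625.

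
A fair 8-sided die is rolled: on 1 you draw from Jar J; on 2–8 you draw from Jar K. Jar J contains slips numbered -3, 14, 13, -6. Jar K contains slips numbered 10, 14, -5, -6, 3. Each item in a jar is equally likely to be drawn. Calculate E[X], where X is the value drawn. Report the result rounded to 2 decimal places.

E[X | Jar J] = (-3 + 14 + 13 − 6)/4 = 9/2
E[X | Jar K] = (10 + 14 − 5 − 6 + 3)/5 = 16/5
E[X] = (1/8)·9/2 + (7/8)·16/5 = 269/80 ≈ 3.36

3.36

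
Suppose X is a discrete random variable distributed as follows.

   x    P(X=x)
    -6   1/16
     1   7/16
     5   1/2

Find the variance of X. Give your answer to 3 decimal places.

E[X] = (1/16)·(-6) + (7/16)·1 + (1/2)·5 = 41/16
E[X²] = (1/16)·36 + (7/16)·1 + (1/2)·25 = 243/16
Var(X) = 243/16 − (41/16)² = 2207/256 ≈ 8.621

8.621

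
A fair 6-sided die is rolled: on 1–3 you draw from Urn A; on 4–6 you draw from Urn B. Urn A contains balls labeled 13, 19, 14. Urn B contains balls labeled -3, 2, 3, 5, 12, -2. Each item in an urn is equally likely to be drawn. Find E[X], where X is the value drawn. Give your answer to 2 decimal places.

9.08

E[X | Urn A] = (13 + 19 + 14)/3 = 46/3
E[X | Urn B] = (-3 + 2 + 3 + 5 + 12 − 2)/6 = 17/6
E[X] = (1/2)·46/3 + (1/2)·17/6 = 109/12 ≈ 9.08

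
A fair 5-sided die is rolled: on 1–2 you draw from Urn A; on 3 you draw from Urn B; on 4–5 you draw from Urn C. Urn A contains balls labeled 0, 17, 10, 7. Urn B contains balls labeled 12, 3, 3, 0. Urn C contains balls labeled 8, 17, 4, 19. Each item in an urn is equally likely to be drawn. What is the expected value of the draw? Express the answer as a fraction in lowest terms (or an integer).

E[X | Urn A] = (0 + 17 + 10 + 7)/4 = 17/2
E[X | Urn B] = (12 + 3 + 3 + 0)/4 = 9/2
E[X | Urn C] = (8 + 17 + 4 + 19)/4 = 12
E[X] = (2/5)·17/2 + (1/5)·9/2 + (2/5)·12 = 91/10

91/10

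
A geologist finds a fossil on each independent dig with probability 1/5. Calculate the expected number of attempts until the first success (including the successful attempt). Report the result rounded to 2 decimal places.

5.00

For a geometric distribution, E[trials] = 1/p = 1/(1/5) = 5.
≈ 5.00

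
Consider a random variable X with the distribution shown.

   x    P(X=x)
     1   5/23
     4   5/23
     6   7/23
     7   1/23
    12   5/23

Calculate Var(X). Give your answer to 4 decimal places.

E[X] = (5/23)·1 + (5/23)·4 + (7/23)·6 + (1/23)·7 + (5/23)·12 = 134/23
E[X²] = (5/23)·1 + (5/23)·16 + (7/23)·36 + (1/23)·49 + (5/23)·144 = 1106/23
Var(X) = 1106/23 − (134/23)² = 7482/529 ≈ 14.1437

14.1437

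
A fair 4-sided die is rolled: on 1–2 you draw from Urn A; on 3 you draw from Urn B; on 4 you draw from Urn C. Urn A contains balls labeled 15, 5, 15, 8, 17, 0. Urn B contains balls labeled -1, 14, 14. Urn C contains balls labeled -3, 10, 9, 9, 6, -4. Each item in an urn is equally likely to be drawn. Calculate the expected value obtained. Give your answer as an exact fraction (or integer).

E[X | Urn A] = (15 + 5 + 15 + 8 + 17 + 0)/6 = 10
E[X | Urn B] = (-1 + 14 + 14)/3 = 9
E[X | Urn C] = (-3 + 10 + 9 + 9 + 6 − 4)/6 = 9/2
E[X] = (1/2)·10 + (1/4)·9 + (1/4)·9/2 = 67/8

67/8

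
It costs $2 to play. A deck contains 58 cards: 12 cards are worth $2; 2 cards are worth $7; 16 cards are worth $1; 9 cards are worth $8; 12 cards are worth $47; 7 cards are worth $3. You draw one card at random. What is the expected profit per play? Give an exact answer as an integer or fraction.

E[payout] = (12/58)·2 + (2/58)·7 + (16/58)·1 + (9/58)·8 + (12/58)·47 + (7/58)·3 = 711/58
Expected profit = 711/58 − 2 = 595/58

595/58 dollars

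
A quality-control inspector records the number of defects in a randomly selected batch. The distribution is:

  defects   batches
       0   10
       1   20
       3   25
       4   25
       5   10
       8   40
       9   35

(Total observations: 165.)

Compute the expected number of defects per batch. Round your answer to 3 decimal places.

5.333

Total = 165, so P(defects=0) = 10/165, etc.
E[X] = (2/33)·0 + (4/33)·1 + (5/33)·3 + (5/33)·4 + (2/33)·5 + (8/33)·8 + (7/33)·9
     = 16/3 ≈ 5.333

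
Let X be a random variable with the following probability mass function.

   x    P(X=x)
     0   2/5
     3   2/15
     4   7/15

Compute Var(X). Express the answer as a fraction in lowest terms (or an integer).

E[X] = (2/5)·0 + (2/15)·3 + (7/15)·4 = 34/15
E[X²] = (2/5)·0 + (2/15)·9 + (7/15)·16 = 26/3
Var(X) = 26/3 − (34/15)² = 794/225

794/225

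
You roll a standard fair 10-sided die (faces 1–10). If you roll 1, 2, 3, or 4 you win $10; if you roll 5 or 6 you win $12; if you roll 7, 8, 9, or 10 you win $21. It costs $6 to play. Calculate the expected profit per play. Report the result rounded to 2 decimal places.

$8.80

E[payout] = (2/5)·10 + (1/5)·12 + (2/5)·21 = 74/5
Expected profit = 74/5 − 6 = 44/5 ≈ $8.80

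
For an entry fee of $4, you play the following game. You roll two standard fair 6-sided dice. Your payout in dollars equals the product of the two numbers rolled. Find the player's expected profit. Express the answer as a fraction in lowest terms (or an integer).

Distribution of the product of the two numbers rolled: 1 w.p. 1/36, 2 w.p. 1/18, 3 w.p. 1/18, 4 w.p. 1/12, 5 w.p. 1/18, 6 w.p. 1/9, …
E[payout] = (1/36)·1 + (1/18)·2 + (1/18)·3 + (1/12)·4 + (1/18)·5 + (1/9)·6 + (1/18)·8 + (1/36)·9 + (1/18)·10 + (1/9)·12 + (1/18)·15 + (1/36)·16 + (1/18)·18 + (1/18)·20 + (1/18)·24 + (1/36)·25 + (1/18)·30 + (1/36)·36 = 49/4
Expected profit = 49/4 − 4 = 33/4

33/4 dollars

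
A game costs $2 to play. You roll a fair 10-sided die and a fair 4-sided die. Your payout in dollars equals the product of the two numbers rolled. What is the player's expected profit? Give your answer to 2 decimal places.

$11.75

Distribution of the product of the two numbers rolled: 1 w.p. 1/40, 2 w.p. 1/20, 3 w.p. 1/20, 4 w.p. 3/40, 5 w.p. 1/40, 6 w.p. 3/40, …
E[payout] = (1/40)·1 + (1/20)·2 + (1/20)·3 + (3/40)·4 + (1/40)·5 + (3/40)·6 + (1/40)·7 + (3/40)·8 + (1/20)·9 + (1/20)·10 + (3/40)·12 + (1/40)·14 + (1/40)·15 + (1/20)·16 + (1/20)·18 + (1/20)·20 + (1/40)·21 + (1/20)·24 + (1/40)·27 + (1/40)·28 + (1/40)·30 + (1/40)·32 + (1/40)·36 + (1/40)·40 = 55/4
Expected profit = 55/4 − 2 = 47/4 ≈ $11.75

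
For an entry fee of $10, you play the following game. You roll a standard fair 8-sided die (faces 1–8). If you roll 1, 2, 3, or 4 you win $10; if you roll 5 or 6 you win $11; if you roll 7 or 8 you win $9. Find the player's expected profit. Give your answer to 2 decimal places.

E[payout] = (1/4)·9 + (1/2)·10 + (1/4)·11 = 10
Expected profit = 10 − 10 = 0 ≈ $0.00

$0.00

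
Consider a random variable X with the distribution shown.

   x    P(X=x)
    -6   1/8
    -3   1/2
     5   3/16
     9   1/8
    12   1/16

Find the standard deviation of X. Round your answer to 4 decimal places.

5.7005

E[X] = 9/16, E[X²] = 525/16
Var(X) = E[X²] − (E[X])² = 525/16 − 81/256 = 8319/256
SD(X) = √(8319/256) ≈ 5.7005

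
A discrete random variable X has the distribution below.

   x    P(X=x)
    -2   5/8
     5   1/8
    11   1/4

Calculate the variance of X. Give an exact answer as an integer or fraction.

E[X] = (5/8)·(-2) + (1/8)·5 + (1/4)·11 = 17/8
E[X²] = (5/8)·4 + (1/8)·25 + (1/4)·121 = 287/8
Var(X) = 287/8 − (17/8)² = 2007/64

2007/64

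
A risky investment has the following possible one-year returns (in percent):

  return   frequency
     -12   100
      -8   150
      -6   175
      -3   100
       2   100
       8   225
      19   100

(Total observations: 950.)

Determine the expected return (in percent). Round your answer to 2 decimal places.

Total = 950, so P(return=-12) = 100/950, etc.
E[X] = (2/19)·(-12) + (3/19)·(-8) + (7/38)·(-6) + (2/19)·(-3) + (2/19)·2 + (9/38)·8 + (2/19)·19
     = 3/19 ≈ 0.16

0.16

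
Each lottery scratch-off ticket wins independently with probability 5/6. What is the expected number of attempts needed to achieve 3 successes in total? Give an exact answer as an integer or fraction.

18/5

By linearity (sum of 3 independent geometric waits), E[trials] = 3/p = 3/(5/6) = 18/5.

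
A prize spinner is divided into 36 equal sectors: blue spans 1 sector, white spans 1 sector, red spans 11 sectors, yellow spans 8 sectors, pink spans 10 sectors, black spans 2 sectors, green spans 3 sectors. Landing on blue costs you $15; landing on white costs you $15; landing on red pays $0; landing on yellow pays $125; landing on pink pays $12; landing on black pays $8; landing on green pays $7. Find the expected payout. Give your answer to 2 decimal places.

$31.31

E[payout] = (1/36)·(-15) + (1/36)·(-15) + (11/36)·0 + (8/36)·125 + (10/36)·12 + (2/36)·8 + (3/36)·7 = 1127/36
≈ $31.31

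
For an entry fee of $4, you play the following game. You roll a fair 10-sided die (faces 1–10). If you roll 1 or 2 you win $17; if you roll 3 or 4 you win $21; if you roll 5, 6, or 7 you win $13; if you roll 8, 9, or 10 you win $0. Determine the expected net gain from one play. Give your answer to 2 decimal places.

E[payout] = (3/10)·0 + (3/10)·13 + (1/5)·17 + (1/5)·21 = 23/2
Expected profit = 23/2 − 4 = 15/2 ≈ $7.50

$7.50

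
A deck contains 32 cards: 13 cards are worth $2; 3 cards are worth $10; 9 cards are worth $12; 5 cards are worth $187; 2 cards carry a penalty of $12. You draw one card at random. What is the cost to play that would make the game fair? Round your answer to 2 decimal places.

$33.59

E[payout] = (13/32)·2 + (3/32)·10 + (9/32)·12 + (5/32)·187 + (2/32)·(-12) = 1075/32
Fair fee = E[payout] = 1075/32 ≈ $33.59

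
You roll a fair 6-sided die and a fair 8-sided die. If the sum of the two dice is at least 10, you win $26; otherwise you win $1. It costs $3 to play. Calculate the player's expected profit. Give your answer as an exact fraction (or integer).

E[payout] = (11/16)·1 + (5/16)·26 = 141/16
Expected profit = 141/16 − 3 = 93/16

93/16 dollars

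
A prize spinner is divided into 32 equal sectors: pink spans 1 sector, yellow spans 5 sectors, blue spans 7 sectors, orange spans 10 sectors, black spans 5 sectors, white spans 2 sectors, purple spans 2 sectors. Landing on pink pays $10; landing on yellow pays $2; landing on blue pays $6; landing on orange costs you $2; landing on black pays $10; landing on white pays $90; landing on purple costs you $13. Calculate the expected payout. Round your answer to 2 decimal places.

E[payout] = (1/32)·10 + (5/32)·2 + (7/32)·6 + (10/32)·(-2) + (5/32)·10 + (2/32)·90 + (2/32)·(-13) = 123/16
≈ $7.69

$7.69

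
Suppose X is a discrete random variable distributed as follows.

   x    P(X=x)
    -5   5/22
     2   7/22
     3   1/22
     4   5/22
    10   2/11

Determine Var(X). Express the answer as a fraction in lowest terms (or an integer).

E[X] = (5/22)·(-5) + (7/22)·2 + (1/22)·3 + (5/22)·4 + (2/11)·10 = 26/11
E[X²] = (5/22)·25 + (7/22)·4 + (1/22)·9 + (5/22)·16 + (2/11)·100 = 321/11
Var(X) = 321/11 − (26/11)² = 2855/121

2855/121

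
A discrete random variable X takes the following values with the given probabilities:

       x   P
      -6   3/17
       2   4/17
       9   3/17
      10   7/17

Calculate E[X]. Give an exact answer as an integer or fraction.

E[X] = (3/17)·(-6) + (4/17)·2 + (3/17)·9 + (7/17)·10
     = 87/17

87/17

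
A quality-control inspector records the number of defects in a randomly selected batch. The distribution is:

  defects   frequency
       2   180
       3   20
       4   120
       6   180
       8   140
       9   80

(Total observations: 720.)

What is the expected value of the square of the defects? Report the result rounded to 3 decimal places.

Total = 720, so P(defects=2) = 180/720, etc.
E[X²] = (1/4)·4 + (1/36)·9 + (1/6)·16 + (1/4)·36 + (7/36)·64 + (1/9)·81
     = 1237/36 ≈ 34.361

34.361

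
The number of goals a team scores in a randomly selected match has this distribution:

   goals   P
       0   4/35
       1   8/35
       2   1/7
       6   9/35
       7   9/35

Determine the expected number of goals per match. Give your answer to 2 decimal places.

E[X] = (4/35)·0 + (8/35)·1 + (1/7)·2 + (9/35)·6 + (9/35)·7
     = 27/7 ≈ 3.86

3.86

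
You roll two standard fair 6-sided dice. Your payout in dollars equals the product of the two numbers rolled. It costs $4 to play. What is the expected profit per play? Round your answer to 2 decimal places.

$8.25

Distribution of the product of the two numbers rolled: 1 w.p. 1/36, 2 w.p. 1/18, 3 w.p. 1/18, 4 w.p. 1/12, 5 w.p. 1/18, 6 w.p. 1/9, …
E[payout] = (1/36)·1 + (1/18)·2 + (1/18)·3 + (1/12)·4 + (1/18)·5 + (1/9)·6 + (1/18)·8 + (1/36)·9 + (1/18)·10 + (1/9)·12 + (1/18)·15 + (1/36)·16 + (1/18)·18 + (1/18)·20 + (1/18)·24 + (1/36)·25 + (1/18)·30 + (1/36)·36 = 49/4
Expected profit = 49/4 − 4 = 33/4 ≈ $8.25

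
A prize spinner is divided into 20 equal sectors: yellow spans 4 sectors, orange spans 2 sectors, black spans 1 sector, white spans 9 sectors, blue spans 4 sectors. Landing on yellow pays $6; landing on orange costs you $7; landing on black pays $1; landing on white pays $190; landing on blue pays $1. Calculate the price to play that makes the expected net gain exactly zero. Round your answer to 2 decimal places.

E[payout] = (4/20)·6 + (2/20)·(-7) + (1/20)·1 + (9/20)·190 + (4/20)·1 = 345/4
Fair fee = E[payout] = 345/4 ≈ $86.25

$86.25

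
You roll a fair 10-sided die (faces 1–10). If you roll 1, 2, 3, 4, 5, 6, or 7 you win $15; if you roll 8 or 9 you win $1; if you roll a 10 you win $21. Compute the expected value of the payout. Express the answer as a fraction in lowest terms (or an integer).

E[payout] = (1/5)·1 + (7/10)·15 + (1/10)·21 = 64/5

64/5 dollars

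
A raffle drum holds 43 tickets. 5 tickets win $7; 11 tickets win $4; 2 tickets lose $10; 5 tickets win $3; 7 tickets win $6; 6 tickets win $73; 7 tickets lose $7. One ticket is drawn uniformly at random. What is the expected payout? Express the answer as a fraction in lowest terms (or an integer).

505/43 dollars

E[payout] = (5/43)·7 + (11/43)·4 + (2/43)·(-10) + (5/43)·3 + (7/43)·6 + (6/43)·73 + (7/43)·(-7) = 505/43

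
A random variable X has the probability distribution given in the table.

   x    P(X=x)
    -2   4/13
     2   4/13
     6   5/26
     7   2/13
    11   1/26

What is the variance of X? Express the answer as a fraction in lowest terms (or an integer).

E[X] = (4/13)·(-2) + (4/13)·2 + (5/26)·6 + (2/13)·7 + (1/26)·11 = 69/26
E[X²] = (4/13)·4 + (4/13)·4 + (5/26)·36 + (2/13)·49 + (1/26)·121 = 561/26
Var(X) = 561/26 − (69/26)² = 9825/676

9825/676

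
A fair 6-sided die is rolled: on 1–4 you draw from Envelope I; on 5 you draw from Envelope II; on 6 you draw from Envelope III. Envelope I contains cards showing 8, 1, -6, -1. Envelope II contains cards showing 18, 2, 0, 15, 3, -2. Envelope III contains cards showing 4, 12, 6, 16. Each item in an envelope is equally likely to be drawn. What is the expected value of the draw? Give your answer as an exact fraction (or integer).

E[X | Envelope I] = (8 + 1 − 6 − 1)/4 = 1/2
E[X | Envelope II] = (18 + 2 + 0 + 15 + 3 − 2)/6 = 6
E[X | Envelope III] = (4 + 12 + 6 + 16)/4 = 19/2
E[X] = (2/3)·1/2 + (1/6)·6 + (1/6)·19/2 = 35/12

35/12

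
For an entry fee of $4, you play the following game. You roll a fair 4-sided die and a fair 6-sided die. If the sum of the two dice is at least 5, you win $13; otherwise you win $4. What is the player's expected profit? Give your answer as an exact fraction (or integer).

27/4 dollars

E[payout] = (1/4)·4 + (3/4)·13 = 43/4
Expected profit = 43/4 − 4 = 27/4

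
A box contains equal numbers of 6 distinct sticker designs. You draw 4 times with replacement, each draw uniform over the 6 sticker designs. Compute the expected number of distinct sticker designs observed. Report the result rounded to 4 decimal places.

3.1065

Let Xⱼ=1 if type j appears at least once. P(Xⱼ=1) = 1 − ((6−1)/6)^4 = 671/1296.
E[#distinct] = 6·671/1296 = 671/216.
≈ 3.1065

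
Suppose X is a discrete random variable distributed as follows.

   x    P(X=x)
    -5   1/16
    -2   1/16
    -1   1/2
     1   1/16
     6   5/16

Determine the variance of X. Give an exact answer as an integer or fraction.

101/8

E[X] = (1/16)·(-5) + (1/16)·(-2) + (1/2)·(-1) + (1/16)·1 + (5/16)·6 = 1
E[X²] = (1/16)·25 + (1/16)·4 + (1/2)·1 + (1/16)·1 + (5/16)·36 = 109/8
Var(X) = 109/8 − (1)² = 101/8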